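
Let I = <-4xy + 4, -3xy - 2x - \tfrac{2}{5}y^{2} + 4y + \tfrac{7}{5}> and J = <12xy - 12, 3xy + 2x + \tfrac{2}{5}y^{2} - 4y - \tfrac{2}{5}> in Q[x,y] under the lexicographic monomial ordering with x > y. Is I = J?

No, the ideals differ.

For a fixed monomial order, each ideal has a unique reduced Gröbner basis; comparing bases decides equality.
Buchberger on the first generating set:
f_1 = -4xy + 4, LT = xy.
f_2 = -3xy - 2x - \tfrac{2}{5}y^{2} + 4y + \tfrac{7}{5}, LT = xy.

S(f_1,f_2): lcm = xy. S = -\tfrac{2}{3}x - \tfrac{2}{15}y^{2} + \tfrac{4}{3}y - \tfrac{8}{15}.
  leading term x: no divisor's leading term divides it; move -\tfrac{2}{3}x to the remainder.
  leading term y^{2}: no divisor's leading term divides it; move -\tfrac{2}{15}y^{2} to the remainder.
  leading term y: no divisor's leading term divides it; move \tfrac{4}{3}y to the remainder.
  leading term 1: no divisor's leading term divides it; move -\tfrac{8}{15} to the remainder.
  remainder -\tfrac{2}{3}x - \tfrac{2}{15}y^{2} + \tfrac{4}{3}y - \tfrac{8}{15} ≠ 0; add g_3 = -\tfrac{2}{3}x - \tfrac{2}{15}y^{2} + \tfrac{4}{3}y - \tfrac{8}{15} to the basis.

S(f_1,g_3): lcm = xy. S = -\tfrac{1}{5}y^{3} + 2y^{2} - \tfrac{4}{5}y - 1.
  leading term y^{3}: no divisor's leading term divides it; move -\tfrac{1}{5}y^{3} to the remainder.
  leading term y^{2}: no divisor's leading term divides it; move 2y^{2} to the remainder.
  leading term y: no divisor's leading term divides it; move -\tfrac{4}{5}y to the remainder.
  leading term 1: no divisor's leading term divides it; move -1 to the remainder.
  remainder -\tfrac{1}{5}y^{3} + 2y^{2} - \tfrac{4}{5}y - 1 ≠ 0; add g_4 = -\tfrac{1}{5}y^{3} + 2y^{2} - \tfrac{4}{5}y - 1 to the basis.

S(f_2,g_3): lcm = xy. S = \tfrac{2}{3}x - \tfrac{1}{5}y^{3} + \tfrac{32}{15}y^{2} - \tfrac{32}{15}y - \tfrac{7}{15}.
  leading term x: subtract (-1)·g_3 from \tfrac{2}{3}x - \tfrac{1}{5}y^{3} + \tfrac{32}{15}y^{2} - \tfrac{32}{15}y - \tfrac{7}{15} → -\tfrac{1}{5}y^{3} + 2y^{2} - \tfrac{4}{5}y - 1
  leading term y^{3}: subtract (1)·g_4 from -\tfrac{1}{5}y^{3} + 2y^{2} - \tfrac{4}{5}y - 1 → 0
  remainder 0.

S(f_1,g_4): lcm = xy^{3}. S = 10xy^{2} - 4xy - 5x - y^{2}.
  leading term xy^{2}: subtract (-\tfrac{5}{2}y)·f_1 from 10xy^{2} - 4xy - 5x - y^{2} → -4xy - 5x - y^{2} + 10y
  leading term xy: subtract (1)·f_1 from -4xy - 5x - y^{2} + 10y → -5x - y^{2} + 10y - 4
  leading term x: subtract (\tfrac{15}{2})·g_3 from -5x - y^{2} + 10y - 4 → 0
  remainder 0.

S(f_2,g_4): lcm = xy^{3}. S = \tfrac{32}{3}xy^{2} - 4xy - 5x + \tfrac{2}{15}y^{4} - \tfrac{4}{3}y^{3} - \tfrac{7}{15}y^{2}.
  leading term xy^{2}: subtract (-\tfrac{8}{3}y)·f_1 from \tfrac{32}{3}xy^{2} - 4xy - 5x + \tfrac{2}{15}y^{4} - \tfrac{4}{3}y^{3} - \tfrac{7}{15}y^{2} → -4xy - 5x + \tfrac{2}{15}y^{4} - \tfrac{4}{3}y^{3} - \tfrac{7}{15}y^{2} + \tfrac{32}{3}y
  leading term xy: subtract (1)·f_1 from -4xy - 5x + \tfrac{2}{15}y^{4} - \tfrac{4}{3}y^{3} - \tfrac{7}{15}y^{2} + \tfrac{32}{3}y → -5x + \tfrac{2}{15}y^{4} - \tfrac{4}{3}y^{3} - \tfrac{7}{15}y^{2} + \tfrac{32}{3}y - 4
  leading term x: subtract (\tfrac{15}{2})·g_3 from -5x + \tfrac{2}{15}y^{4} - \tfrac{4}{3}y^{3} - \tfrac{7}{15}y^{2} + \tfrac{32}{3}y - 4 → \tfrac{2}{15}y^{4} - \tfrac{4}{3}y^{3} + \tfrac{8}{15}y^{2} + \tfrac{2}{3}y
  leading term y^{4}: subtract (-\tfrac{2}{3}y)·g_4 from \tfrac{2}{15}y^{4} - \tfrac{4}{3}y^{3} + \tfrac{8}{15}y^{2} + \tfrac{2}{3}y → 0
  remainder 0.

S(g_3,g_4): leading monomials are coprime, so the S-polynomial reduces to 0 (Buchberger's first criterion).
Every S-polynomial of the final basis reduces to 0, so we have a Gröbner basis.
Inter-reduce: drop elements whose leading term is divisible by another's, tail-reduce, and make monic.
Reduced Gröbner basis: {x + \tfrac{1}{5}y^{2} - 2y + \tfrac{4}{5}, y^{3} - 10y^{2} + 4y + 5}.

Buchberger on the second generating set:
h_1 = 12xy - 12, LT = xy.
h_2 = 3xy + 2x + \tfrac{2}{5}y^{2} - 4y - \tfrac{2}{5}, LT = xy.

S(h_1,h_2): lcm = xy. S = -\tfrac{2}{3}x - \tfrac{2}{15}y^{2} + \tfrac{4}{3}y - \tfrac{13}{15}.
  leading term x: no divisor's leading term divides it; move -\tfrac{2}{3}x to the remainder.
  leading term y^{2}: no divisor's leading term divides it; move -\tfrac{2}{15}y^{2} to the remainder.
  leading term y: no divisor's leading term divides it; move \tfrac{4}{3}y to the remainder.
  leading term 1: no divisor's leading term divides it; move -\tfrac{13}{15} to the remainder.
  remainder -\tfrac{2}{3}x - \tfrac{2}{15}y^{2} + \tfrac{4}{3}y - \tfrac{13}{15} ≠ 0; add k_3 = -\tfrac{2}{3}x - \tfrac{2}{15}y^{2} + \tfrac{4}{3}y - \tfrac{13}{15} to the basis.

S(h_1,k_3): lcm = xy. S = -\tfrac{1}{5}y^{3} + 2y^{2} - \tfrac{13}{10}y - 1.
  leading term y^{3}: no divisor's leading term divides it; move -\tfrac{1}{5}y^{3} to the remainder.
  leading term y^{2}: no divisor's leading term divides it; move 2y^{2} to the remainder.
  leading term y: no divisor's leading term divides it; move -\tfrac{13}{10}y to the remainder.
  leading term 1: no divisor's leading term divides it; move -1 to the remainder.
  remainder -\tfrac{1}{5}y^{3} + 2y^{2} - \tfrac{13}{10}y - 1 ≠ 0; add k_4 = -\tfrac{1}{5}y^{3} + 2y^{2} - \tfrac{13}{10}y - 1 to the basis.

S(h_2,k_3): lcm = xy. S = \tfrac{2}{3}x - \tfrac{1}{5}y^{3} + \tfrac{32}{15}y^{2} - \tfrac{79}{30}y - \tfrac{2}{15}.
  leading term x: subtract (-1)·k_3 from \tfrac{2}{3}x - \tfrac{1}{5}y^{3} + \tfrac{32}{15}y^{2} - \tfrac{79}{30}y - \tfrac{2}{15} → -\tfrac{1}{5}y^{3} + 2y^{2} - \tfrac{13}{10}y - 1
  leading term y^{3}: subtract (1)·k_4 from -\tfrac{1}{5}y^{3} + 2y^{2} - \tfrac{13}{10}y - 1 → 0
  remainder 0.

S(h_1,k_4): lcm = xy^{3}. S = 10xy^{2} - \tfrac{13}{2}xy - 5x - y^{2}.
  leading term xy^{2}: subtract (\tfrac{5}{6}y)·h_1 from 10xy^{2} - \tfrac{13}{2}xy - 5x - y^{2} → -\tfrac{13}{2}xy - 5x - y^{2} + 10y
  leading term xy: subtract (-\tfrac{13}{24})·h_1 from -\tfrac{13}{2}xy - 5x - y^{2} + 10y → -5x - y^{2} + 10y - \tfrac{13}{2}
  leading term x: subtract (\tfrac{15}{2})·k_3 from -5x - y^{2} + 10y - \tfrac{13}{2} → 0
  remainder 0.

S(h_2,k_4): lcm = xy^{3}. S = \tfrac{32}{3}xy^{2} - \tfrac{13}{2}xy - 5x + \tfrac{2}{15}y^{4} - \tfrac{4}{3}y^{3} - \tfrac{2}{15}y^{2}.
  leading term xy^{2}: subtract (\tfrac{8}{9}y)·h_1 from \tfrac{32}{3}xy^{2} - \tfrac{13}{2}xy - 5x + \tfrac{2}{15}y^{4} - \tfrac{4}{3}y^{3} - \tfrac{2}{15}y^{2} → -\tfrac{13}{2}xy - 5x + \tfrac{2}{15}y^{4} - \tfrac{4}{3}y^{3} - \tfrac{2}{15}y^{2} + \tfrac{32}{3}y
  leading term xy: subtract (-\tfrac{13}{24})·h_1 from -\tfrac{13}{2}xy - 5x + \tfrac{2}{15}y^{4} - \tfrac{4}{3}y^{3} - \tfrac{2}{15}y^{2} + \tfrac{32}{3}y → -5x + \tfrac{2}{15}y^{4} - \tfrac{4}{3}y^{3} - \tfrac{2}{15}y^{2} + \tfrac{32}{3}y - \tfrac{13}{2}
  leading term x: subtract (\tfrac{15}{2})·k_3 from -5x + \tfrac{2}{15}y^{4} - \tfrac{4}{3}y^{3} - \tfrac{2}{15}y^{2} + \tfrac{32}{3}y - \tfrac{13}{2} → \tfrac{2}{15}y^{4} - \tfrac{4}{3}y^{3} + \tfrac{13}{15}y^{2} + \tfrac{2}{3}y
  leading term y^{4}: subtract (-\tfrac{2}{3}y)·k_4 from \tfrac{2}{15}y^{4} - \tfrac{4}{3}y^{3} + \tfrac{13}{15}y^{2} + \tfrac{2}{3}y → 0
  remainder 0.

S(k_3,k_4): leading monomials are coprime, so the S-polynomial reduces to 0 (Buchberger's first criterion).
Every S-polynomial of the final basis reduces to 0, so we have a Gröbner basis.
Inter-reduce: drop elements whose leading term is divisible by another's, tail-reduce, and make monic.
Reduced Gröbner basis: {x + \tfrac{1}{5}y^{2} - 2y + \tfrac{13}{10}, y^{3} - 10y^{2} + \tfrac{13}{2}y + 5}.

These differ, so the ideals are not equal.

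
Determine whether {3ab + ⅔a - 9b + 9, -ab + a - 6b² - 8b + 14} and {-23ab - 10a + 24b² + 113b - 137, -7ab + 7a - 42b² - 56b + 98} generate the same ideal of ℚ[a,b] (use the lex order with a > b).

Yes, the ideals are equal.

Two ideals are equal iff their reduced Gröbner bases coincide (the reduced basis is unique for a fixed ordering).
Buchberger on the first generating set:
f_1 = 3ab + ⅔a - 9b + 9, LT = ab.
f_2 = -ab + a - 6b² - 8b + 14, LT = ab.

S(f_1,f_2): lcm = ab. S = 11/9a - 6b² - 11b + 17.
  reduce S modulo (f_1, f_2):
  remainder 11/9a - 6b² - 11b + 17 ≠ 0; add g_3 = 11/9a - 6b² - 11b + 17 to the basis.

S(f_1,g_3): lcm = ab. S = 2/9a + 54/11b³ + 9b² - 186/11b + 3.
  reduce S modulo (f_1, f_2, g_3):
  remainder 54/11b³ + 111/11b² - 164/11b - 1/11 ≠ 0; add g_4 = 54/11b³ + 111/11b² - 164/11b - 1/11 to the basis.

The other S-polynomials (S(f_2,g_3), S(f_1,g_4), S(f_2,g_4), S(g_3,g_4)) all reduce to 0 modulo the current basis, so we have a Gröbner basis.
Inter-reduce: drop elements whose leading term is divisible by another's, tail-reduce, and make monic.
Reduced Gröbner basis: {a - 54/11b² - 9b + 153/11, b³ + 37/18b² - 82/27b - 1/54}.

Buchberger on the second generating set:
h_1 = -23ab - 10a + 24b² + 113b - 137, LT = ab.
h_2 = -7ab + 7a - 42b² - 56b + 98, LT = ab.

S(h_1,h_2): lcm = ab. S = 33/23a - 162/23b² - 297/23b + 459/23.
  reduce S modulo (h_1, h_2):
  remainder 33/23a - 162/23b² - 297/23b + 459/23 ≠ 0; add k_3 = 33/23a - 162/23b² - 297/23b + 459/23 to the basis.

S(h_1,k_3): lcm = ab. S = 10/23a + 54/11b³ + 183/23b² - 4762/253b + 137/23.
  reduce S modulo (h_1, h_2, k_3):
  remainder 54/11b³ + 111/11b² - 164/11b - 1/11 ≠ 0; add k_4 = 54/11b³ + 111/11b² - 164/11b - 1/11 to the basis.

The other S-polynomials (S(h_2,k_3), S(h_1,k_4), S(h_2,k_4), S(k_3,k_4)) all reduce to 0 modulo the current basis, so we have a Gröbner basis.
Inter-reduce: drop elements whose leading term is divisible by another's, tail-reduce, and make monic.
Reduced Gröbner basis: {a - 54/11b² - 9b + 153/11, b³ + 37/18b² - 82/27b - 1/54}.

Same reduced basis, so the two generating sets span the same ideal.
The same test decides containment: I ⊆ J iff every generator of I reduces to 0 modulo a Gröbner basis of J.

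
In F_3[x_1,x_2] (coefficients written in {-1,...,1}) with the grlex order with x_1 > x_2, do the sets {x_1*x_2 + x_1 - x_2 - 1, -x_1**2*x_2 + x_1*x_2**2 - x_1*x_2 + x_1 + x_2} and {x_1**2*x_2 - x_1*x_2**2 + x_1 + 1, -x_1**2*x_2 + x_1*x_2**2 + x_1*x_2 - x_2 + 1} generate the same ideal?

Yes, the ideals are equal.

Since reduced Gröbner bases are canonical representatives of ideals under a given ordering, it suffices to compute and compare them.
Buchberger on the first generating set:
f_1 = x_1*x_2 + x_1 - x_2 - 1, LT = x_1*x_2.
f_2 = -x_1**2*x_2 + x_1*x_2**2 - x_1*x_2 + x_1 + x_2, LT = x_1**2*x_2.

S(f_1,f_2): lcm = x_1**2*x_2. S = x_1*x_2**2 + x_1**2 + x_1*x_2 + x_2.
  leading term x_1*x_2**2: subtract (x_2)·f_1 from x_1*x_2**2 + x_1**2 + x_1*x_2 + x_2 → x_1**2 + x_2**2 - x_2
  leading term x_1**2: no divisor's leading term divides it; move x_1**2 to the remainder.
  leading term x_2**2: no divisor's leading term divides it; move x_2**2 to the remainder.
  leading term x_2: no divisor's leading term divides it; move -x_2 to the remainder.
  remainder x_1**2 + x_2**2 - x_2 ≠ 0; add g_3 = x_1**2 + x_2**2 - x_2 to the basis.

S(f_1,g_3): lcm = x_1**2*x_2. S = -x_2**3 + x_1**2 - x_1*x_2 + x_2**2 - x_1.
  leading term x_2**3: no divisor's leading term divides it; move -x_2**3 to the remainder.
  leading term x_1**2: subtract (1)·g_3 from x_1**2 - x_1*x_2 + x_2**2 - x_1 → -x_1*x_2 - x_1 + x_2
  leading term x_1*x_2: subtract (-1)·f_1 from -x_1*x_2 - x_1 + x_2 → -1
  leading term 1: no divisor's leading term divides it; move -1 to the remainder.
  remainder -x_2**3 - 1 ≠ 0; add g_4 = -x_2**3 - 1 to the basis.

The other S-polynomials (S(f_2,g_3), S(f_1,g_4), S(f_2,g_4), S(g_3,g_4)) all reduce to 0 modulo the current basis, so we have a Gröbner basis.
Inter-reduce: drop elements whose leading term is divisible by another's, tail-reduce, and make monic.
Reduced Gröbner basis: {x_2**3 + 1, x_1**2 + x_2**2 - x_2, x_1*x_2 + x_1 - x_2 - 1}.

Buchberger on the second generating set:
h_1 = x_1**2*x_2 - x_1*x_2**2 + x_1 + 1, LT = x_1**2*x_2.
h_2 = -x_1**2*x_2 + x_1*x_2**2 + x_1*x_2 - x_2 + 1, LT = x_1**2*x_2.

S(h_1,h_2): lcm = x_1**2*x_2. S = x_1*x_2 + x_1 - x_2 - 1.
  leading term x_1*x_2: no divisor's leading term divides it; move x_1*x_2 to the remainder.
  leading term x_1: no divisor's leading term divides it; move x_1 to the remainder.
  leading term x_2: no divisor's leading term divides it; move -x_2 to the remainder.
  leading term 1: no divisor's leading term divides it; move -1 to the remainder.
  remainder x_1*x_2 + x_1 - x_2 - 1 ≠ 0; add k_3 = x_1*x_2 + x_1 - x_2 - 1 to the basis.

S(h_1,k_3): lcm = x_1**2*x_2. S = -x_1*x_2**2 - x_1**2 + x_1*x_2 - x_1 + 1.
  leading term x_1*x_2**2: subtract (-x_2)·k_3 from -x_1*x_2**2 - x_1**2 + x_1*x_2 - x_1 + 1 → -x_1**2 - x_1*x_2 - x_2**2 - x_1 - x_2 + 1
  leading term x_1**2: no divisor's leading term divides it; move -x_1**2 to the remainder.
  leading term x_1*x_2: subtract (-1)·k_3 from -x_1*x_2 - x_2**2 - x_1 - x_2 + 1 → -x_2**2 + x_2
  leading term x_2**2: no divisor's leading term divides it; move -x_2**2 to the remainder.
  leading term x_2: no divisor's leading term divides it; move x_2 to the remainder.
  remainder -x_1**2 - x_2**2 + x_2 ≠ 0; add k_4 = -x_1**2 - x_2**2 + x_2 to the basis.

S(h_1,k_4): lcm = x_1**2*x_2. S = -x_1*x_2**2 - x_2**3 + x_2**2 + x_1 + 1.
  leading term x_1*x_2**2: subtract (-x_2)·k_3 from -x_1*x_2**2 - x_2**3 + x_2**2 + x_1 + 1 → -x_2**3 + x_1*x_2 + x_1 - x_2 + 1
  leading term x_2**3: no divisor's leading term divides it; move -x_2**3 to the remainder.
  leading term x_1*x_2: subtract (1)·k_3 from x_1*x_2 + x_1 - x_2 + 1 → -1
  leading term 1: no divisor's leading term divides it; move -1 to the remainder.
  remainder -x_2**3 - 1 ≠ 0; add k_5 = -x_2**3 - 1 to the basis.

The other S-polynomials (S(h_2,k_3), S(h_2,k_4), S(k_3,k_4), S(h_1,k_5), S(h_2,k_5), S(k_3,k_5), S(k_4,k_5)) all reduce to 0 modulo the current basis, so we have a Gröbner basis.
Inter-reduce: drop elements whose leading term is divisible by another's, tail-reduce, and make monic.
Reduced Gröbner basis: {x_2**3 + 1, x_1**2 + x_2**2 - x_2, x_1*x_2 + x_1 - x_2 - 1}.

Same reduced basis, so the two generating sets span the same ideal.
The choice of monomial ordering does not affect the verdict — as long as both bases are computed under the same ordering, their equality decides ideal equality.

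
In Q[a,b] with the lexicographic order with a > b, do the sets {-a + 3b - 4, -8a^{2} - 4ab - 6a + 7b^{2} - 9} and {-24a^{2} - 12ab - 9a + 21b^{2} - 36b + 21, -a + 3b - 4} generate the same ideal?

Two ideals are equal iff their reduced Gröbner bases coincide (the reduced basis is unique for a fixed ordering).
Buchberger on the first generating set:
f_1 = -a + 3b - 4, LT = a.
f_2 = -8a^{2} - 4ab - 6a + 7b^{2} - 9, LT = a^{2}.

S(f_1,f_2): lcm = a^{2}. S = -\tfrac{7}{2}ab + \tfrac{13}{4}a + \tfrac{7}{8}b^{2} - \tfrac{9}{8}.
  reduce S modulo (f_1, f_2):
  remainder -\tfrac{77}{8}b^{2} + \tfrac{95}{4}b - \tfrac{113}{8} ≠ 0; add g_3 = -\tfrac{77}{8}b^{2} + \tfrac{95}{4}b - \tfrac{113}{8} to the basis.

The other S-polynomials (S(f_1,g_3), S(f_2,g_3)) all reduce to 0 modulo the current basis, so we have a Gröbner basis.
Inter-reduce: drop elements whose leading term is divisible by another's, tail-reduce, and make monic.
Reduced Gröbner basis: {a - 3b + 4, b^{2} - \tfrac{190}{77}b + \tfrac{113}{77}}.

Buchberger on the second generating set:
h_1 = -24a^{2} - 12ab - 9a + 21b^{2} - 36b + 21, LT = a^{2}.
h_2 = -a + 3b - 4, LT = a.

S(h_1,h_2): lcm = a^{2}. S = \tfrac{7}{2}ab - \tfrac{29}{8}a - \tfrac{7}{8}b^{2} + \tfrac{3}{2}b - \tfrac{7}{8}.
  reduce S modulo (h_1, h_2):
  remainder \tfrac{77}{8}b^{2} - \tfrac{187}{8}b + \tfrac{109}{8} ≠ 0; add k_3 = \tfrac{77}{8}b^{2} - \tfrac{187}{8}b + \tfrac{109}{8} to the basis.

The other S-polynomials (S(h_1,k_3), S(h_2,k_3)) all reduce to 0 modulo the current basis, so we have a Gröbner basis.
Inter-reduce: drop elements whose leading term is divisible by another's, tail-reduce, and make monic.
Reduced Gröbner basis: {a - 3b + 4, b^{2} - \tfrac{17}{7}b + \tfrac{109}{77}}.

Since the reduced bases disagree, the two ideals are not the same.

No, the ideals differ.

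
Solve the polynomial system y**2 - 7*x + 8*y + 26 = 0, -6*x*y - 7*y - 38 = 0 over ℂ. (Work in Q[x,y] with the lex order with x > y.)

Compute a lex Gröbner basis by Buchberger's algorithm.
f_1 = -7*x + y**2 + 8*y + 26, LT = x.
f_2 = -6*x*y - 7*y - 38, LT = x*y.

S(f_1,f_2): lcm = x*y. S = -1/7*y**3 - 8/7*y**2 - 205/42*y - 19/3.
  leading term y**3: no divisor's leading term divides it; move -1/7*y**3 to the remainder.
  leading term y**2: no divisor's leading term divides it; move -8/7*y**2 to the remainder.
  leading term y: no divisor's leading term divides it; move -205/42*y to the remainder.
  leading term 1: no divisor's leading term divides it; move -19/3 to the remainder.
  remainder -1/7*y**3 - 8/7*y**2 - 205/42*y - 19/3 ≠ 0; add h_3 = -1/7*y**3 - 8/7*y**2 - 205/42*y - 19/3 to the basis.

The other S-polynomials (S(f_1,h_3), S(f_2,h_3)) all reduce to 0 modulo the current basis, so we have a Gröbner basis.
Inter-reduce: drop elements whose leading term is divisible by another's, tail-reduce, and make monic.
Reduced Gröbner basis: {x - 1/7*y**2 - 8/7*y - 26/7, y**3 + 8*y**2 + 205/6*y + 133/3}.

Elimination: the polynomial y**3 + 8*y**2 + 205/6*y + 133/3 lies in the elimination ideal for y, so y ∈ {-2, -3 - sqrt(474)*I/6, -3 + sqrt(474)*I/6}. For each such y, the remaining basis elements (now univariate) give the rest of the solution.
  y = -2: the earlier basis element becomes x - 2 = 0, giving x = 2 — point (2, -2).
  y = -3 - sqrt(474)*I/6: the earlier basis element becomes x + 13/42 + sqrt(474)*I/21 = 0, giving x = -13/42 - sqrt(474)*I/21 — point (-13/42 - sqrt(474)*I/21, -3 - sqrt(474)*I/6).
  y = -3 + sqrt(474)*I/6: the earlier basis element becomes x + 13/42 - sqrt(474)*I/21 = 0, giving x = -13/42 + sqrt(474)*I/21 — point (-13/42 + sqrt(474)*I/21, -3 + sqrt(474)*I/6).
Check: every point annihilates each of the original generators.
A lex Gröbner basis triangularizes the system, enabling back-substitution.

{(2, -2), (-13/42 - sqrt(474)*I/21, -3 - sqrt(474)*I/6), (-13/42 + sqrt(474)*I/21, -3 + sqrt(474)*I/6)}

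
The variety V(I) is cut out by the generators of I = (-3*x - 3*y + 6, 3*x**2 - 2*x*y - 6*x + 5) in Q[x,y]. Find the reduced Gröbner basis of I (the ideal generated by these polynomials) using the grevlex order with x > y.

G = {y**2 - 2*y + 1, x + y - 2}

f_1 = -3*x - 3*y + 6, LT = x.
f_2 = 3*x**2 - 2*x*y - 6*x + 5, LT = x**2.

S(f_1,f_2): lcm = x**2. S = 5/3*x*y - 5/3.
  leading term x*y: subtract (-5/9*y)·f_1 from 5/3*x*y - 5/3 → -5/3*y**2 + 10/3*y - 5/3
  leading term y**2: no divisor's leading term divides it; move -5/3*y**2 to the remainder.
  leading term y: no divisor's leading term divides it; move 10/3*y to the remainder.
  leading term 1: no divisor's leading term divides it; move -5/3 to the remainder.
  remainder -5/3*y**2 + 10/3*y - 5/3 ≠ 0; add g_3 = -5/3*y**2 + 10/3*y - 5/3 to the basis.

S(f_1,g_3): leading monomials are coprime, so the S-polynomial reduces to 0 (Buchberger's first criterion).
S(f_2,g_3): leading monomials are coprime, so the S-polynomial reduces to 0 (Buchberger's first criterion).
Every S-polynomial of the final basis reduces to 0, so we have a Gröbner basis.
Inter-reduce: drop elements whose leading term is divisible by another's, tail-reduce, and make monic.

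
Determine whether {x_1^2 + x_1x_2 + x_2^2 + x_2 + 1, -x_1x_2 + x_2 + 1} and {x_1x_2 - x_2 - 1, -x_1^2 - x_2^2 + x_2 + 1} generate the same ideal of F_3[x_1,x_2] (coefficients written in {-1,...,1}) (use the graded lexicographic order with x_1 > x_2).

Yes, the ideals are equal.

Equality of ideals is decidable: compute both reduced Gröbner bases (unique for the ordering) and check whether they agree.
Buchberger on the first generating set:
f_1 = x_1^2 + x_1x_2 + x_2^2 + x_2 + 1, LT = x_1^2.
f_2 = -x_1x_2 + x_2 + 1, LT = x_1x_2.

S(f_1,f_2): lcm = x_1^2x_2. S = x_1x_2^2 + x_2^3 + x_1x_2 + x_2^2 + x_1 + x_2.
  leading term x_1x_2^2: subtract (-x_2)·f_2 from x_1x_2^2 + x_2^3 + x_1x_2 + x_2^2 + x_1 + x_2 → x_2^3 + x_1x_2 - x_2^2 + x_1 - x_2
  leading term x_2^3: no divisor's leading term divides it; move x_2^3 to the remainder.
  leading term x_1x_2: subtract (-1)·f_2 from x_1x_2 - x_2^2 + x_1 - x_2 → -x_2^2 + x_1 + 1
  leading term x_2^2: no divisor's leading term divides it; move -x_2^2 to the remainder.
  leading term x_1: no divisor's leading term divides it; move x_1 to the remainder.
  leading term 1: no divisor's leading term divides it; move 1 to the remainder.
  remainder x_2^3 - x_2^2 + x_1 + 1 ≠ 0; add g_3 = x_2^3 - x_2^2 + x_1 + 1 to the basis.

The other S-polynomials (S(f_1,g_3), S(f_2,g_3)) all reduce to 0 modulo the current basis, so we have a Gröbner basis.
Inter-reduce: drop elements whose leading term is divisible by another's, tail-reduce, and make monic.
Reduced Gröbner basis: {x_2^3 - x_2^2 + x_1 + 1, x_1^2 + x_2^2 - x_2 - 1, x_1x_2 - x_2 - 1}.

Buchberger on the second generating set:
h_1 = x_1x_2 - x_2 - 1, LT = x_1x_2.
h_2 = -x_1^2 - x_2^2 + x_2 + 1, LT = x_1^2.

S(h_1,h_2): lcm = x_1^2x_2. S = -x_2^3 - x_1x_2 + x_2^2 - x_1 + x_2.
  leading term x_2^3: no divisor's leading term divides it; move -x_2^3 to the remainder.
  leading term x_1x_2: subtract (-1)·h_1 from -x_1x_2 + x_2^2 - x_1 + x_2 → x_2^2 - x_1 - 1
  leading term x_2^2: no divisor's leading term divides it; move x_2^2 to the remainder.
  leading term x_1: no divisor's leading term divides it; move -x_1 to the remainder.
  leading term 1: no divisor's leading term divides it; move -1 to the remainder.
  remainder -x_2^3 + x_2^2 - x_1 - 1 ≠ 0; add k_3 = -x_2^3 + x_2^2 - x_1 - 1 to the basis.

The other S-polynomials (S(h_1,k_3), S(h_2,k_3)) all reduce to 0 modulo the current basis, so we have a Gröbner basis.
Inter-reduce: drop elements whose leading term is divisible by another's, tail-reduce, and make monic.
Reduced Gröbner basis: {x_2^3 - x_2^2 + x_1 + 1, x_1^2 + x_2^2 - x_2 - 1, x_1x_2 - x_2 - 1}.

Same reduced basis, so the two generating sets span the same ideal.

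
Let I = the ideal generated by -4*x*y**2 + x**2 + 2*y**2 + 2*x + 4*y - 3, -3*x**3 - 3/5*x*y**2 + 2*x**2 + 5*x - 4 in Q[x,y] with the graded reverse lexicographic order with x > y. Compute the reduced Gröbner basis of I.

G = {y**4 + 10*x**2*y + 2*y**3 - 71/16*x**2 - 5/3*x*y + 71/24*y**2 - 13/24*x - 71/4*y + 239/48, x**3 - 37/60*x**2 + 1/10*y**2 - 47/30*x + 1/5*y + 71/60, x*y**2 - 1/4*x**2 - 1/2*y**2 - 1/2*x - y + 3/4}

f_1 = -4*x*y**2 + x**2 + 2*y**2 + 2*x + 4*y - 3, LT = x*y**2.
f_2 = -3*x**3 - 3/5*x*y**2 + 2*x**2 + 5*x - 4, LT = x**3.

S(f_1,f_2): lcm = x**3*y**2. S = -1/5*x*y**4 - 1/4*x**4 + 1/6*x**2*y**2 - 1/2*x**3 - x**2*y + 5/3*x*y**2 + 3/4*x**2 - 4/3*y**2.
  reduce S modulo (f_1, f_2):
  remainder -1/10*y**4 - x**2*y - 1/5*y**3 + 71/160*x**2 + 1/6*x*y - 71/240*y**2 + 13/240*x + 71/40*y - 239/480 ≠ 0; add g_3 = -1/10*y**4 - x**2*y - 1/5*y**3 + 71/160*x**2 + 1/6*x*y - 71/240*y**2 + 13/240*x + 71/40*y - 239/480 to the basis.

The other S-polynomials (S(f_1,g_3), S(f_2,g_3)) all reduce to 0 modulo the current basis, so we have a Gröbner basis.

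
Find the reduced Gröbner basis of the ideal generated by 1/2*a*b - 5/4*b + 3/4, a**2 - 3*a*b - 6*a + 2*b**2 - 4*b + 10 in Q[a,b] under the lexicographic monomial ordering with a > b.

G = {a - 4/3*b**3 + 23/3*b**2 - 23/6*b - 7/2, b**4 - 23/4*b**3 + 23/8*b**2 + 3/4*b + 9/8}

f_1 = 1/2*a*b - 5/4*b + 3/4, LT = a*b.
f_2 = a**2 - 3*a*b - 6*a + 2*b**2 - 4*b + 10, LT = a**2.

S(f_1,f_2): lcm = a**2*b. S = 3*a*b**2 + 7/2*a*b + 3/2*a - 2*b**3 + 4*b**2 - 10*b.
  leading term a*b**2: subtract (6*b)·f_1 from 3*a*b**2 + 7/2*a*b + 3/2*a - 2*b**3 + 4*b**2 - 10*b → 7/2*a*b + 3/2*a - 2*b**3 + 23/2*b**2 - 29/2*b
  leading term a*b: subtract (7)·f_1 from 7/2*a*b + 3/2*a - 2*b**3 + 23/2*b**2 - 29/2*b → 3/2*a - 2*b**3 + 23/2*b**2 - 23/4*b - 21/4
  leading term a: no divisor's leading term divides it; move 3/2*a to the remainder.
  leading term b**3: no divisor's leading term divides it; move -2*b**3 to the remainder.
  leading term b**2: no divisor's leading term divides it; move 23/2*b**2 to the remainder.
  leading term b: no divisor's leading term divides it; move -23/4*b to the remainder.
  leading term 1: no divisor's leading term divides it; move -21/4 to the remainder.
  remainder 3/2*a - 2*b**3 + 23/2*b**2 - 23/4*b - 21/4 ≠ 0; add g_3 = 3/2*a - 2*b**3 + 23/2*b**2 - 23/4*b - 21/4 to the basis.

S(f_1,g_3): lcm = a*b. S = 4/3*b**4 - 23/3*b**3 + 23/6*b**2 + b + 3/2.
  leading term b**4: no divisor's leading term divides it; move 4/3*b**4 to the remainder.
  leading term b**3: no divisor's leading term divides it; move -23/3*b**3 to the remainder.
  leading term b**2: no divisor's leading term divides it; move 23/6*b**2 to the remainder.
  leading term b: no divisor's leading term divides it; move b to the remainder.
  leading term 1: no divisor's leading term divides it; move 3/2 to the remainder.
  remainder 4/3*b**4 - 23/3*b**3 + 23/6*b**2 + b + 3/2 ≠ 0; add g_4 = 4/3*b**4 - 23/3*b**3 + 23/6*b**2 + b + 3/2 to the basis.

The other S-polynomials (S(f_2,g_3), S(f_1,g_4), S(f_2,g_4), S(g_3,g_4)) all reduce to 0 modulo the current basis, so we have a Gröbner basis.
Inter-reduce: drop elements whose leading term is divisible by another's, tail-reduce, and make monic.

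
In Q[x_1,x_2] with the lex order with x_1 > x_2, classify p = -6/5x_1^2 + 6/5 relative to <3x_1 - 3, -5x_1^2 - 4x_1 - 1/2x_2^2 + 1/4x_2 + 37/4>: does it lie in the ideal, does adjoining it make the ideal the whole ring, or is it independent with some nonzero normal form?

First compute the reduced Gröbner basis of I by Buchberger's algorithm.
f_1 = 3x_1 - 3, LT = x_1.
f_2 = -5x_1^2 - 4x_1 - 1/2x_2^2 + 1/4x_2 + 37/4, LT = x_1^2.

S(f_1,f_2): lcm = x_1^2. S = -9/5x_1 - 1/10x_2^2 + 1/20x_2 + 37/20.
  leading term x_1: subtract (-3/5)·f_1 from -9/5x_1 - 1/10x_2^2 + 1/20x_2 + 37/20 → -1/10x_2^2 + 1/20x_2 + 1/20
  leading term x_2^2: no divisor's leading term divides it; move -1/10x_2^2 to the remainder.
  leading term x_2: no divisor's leading term divides it; move 1/20x_2 to the remainder.
  leading term 1: no divisor's leading term divides it; move 1/20 to the remainder.
  remainder -1/10x_2^2 + 1/20x_2 + 1/20 ≠ 0; add h_3 = -1/10x_2^2 + 1/20x_2 + 1/20 to the basis.

The other S-polynomials (S(f_1,h_3), S(f_2,h_3)) all reduce to 0 modulo the current basis, so we have a Gröbner basis.
Inter-reduce: drop elements whose leading term is divisible by another's, tail-reduce, and make monic.
Reduced Gröbner basis: {x_1 - 1, x_2^2 - 1/2x_2 - 1/2}.
Label its elements g_1 = x_1 - 1, g_2 = x_2^2 - 1/2x_2 - 1/2.

Reduce p = -6/5x_1^2 + 6/5 modulo G:
  leading term x_1^2: subtract (-6/5x_1)·g_1 from -6/5x_1^2 + 6/5 → -6/5x_1 + 6/5
  leading term x_1: subtract (-6/5)·g_1 from -6/5x_1 + 6/5 → 0
  normal form = 0.
Since the normal form is 0, p ∈ I.

-6/5x_1^2 + 6/5 lies in I (it reduces to 0).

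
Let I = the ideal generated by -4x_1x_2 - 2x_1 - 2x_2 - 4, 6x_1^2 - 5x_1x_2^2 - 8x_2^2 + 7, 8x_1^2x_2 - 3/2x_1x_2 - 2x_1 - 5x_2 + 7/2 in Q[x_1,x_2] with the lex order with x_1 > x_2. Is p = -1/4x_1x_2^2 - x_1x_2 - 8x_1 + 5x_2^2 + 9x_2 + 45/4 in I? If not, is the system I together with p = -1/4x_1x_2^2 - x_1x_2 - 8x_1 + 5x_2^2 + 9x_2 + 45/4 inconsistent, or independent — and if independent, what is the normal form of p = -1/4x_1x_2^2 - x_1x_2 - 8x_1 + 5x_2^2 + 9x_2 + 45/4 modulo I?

First compute the reduced Gröbner basis of I by Buchberger's algorithm.
f_1 = -4x_1x_2 - 2x_1 - 2x_2 - 4, LT = x_1x_2.
f_2 = 6x_1^2 - 5x_1x_2^2 - 8x_2^2 + 7, LT = x_1^2.
f_3 = 8x_1^2x_2 - 3/2x_1x_2 - 2x_1 - 5x_2 + 7/2, LT = x_1^2x_2.

S(f_1,f_2): lcm = x_1^2x_2. S = 1/2x_1^2 + 5/6x_1x_2^3 + 1/2x_1x_2 + x_1 + 4/3x_2^3 - 7/6x_2.
  reduce S modulo (f_1, f_2, f_3):
  remainder 3/4x_1 + 11/12x_2^3 - 1/6x_2^2 - 17/12x_2 - 13/12 ≠ 0; add h_4 = 3/4x_1 + 11/12x_2^3 - 1/6x_2^2 - 17/12x_2 - 13/12 to the basis.

S(f_1,f_3): lcm = x_1^2x_2. S = 1/2x_1^2 + 11/16x_1x_2 + 5/4x_1 + 5/8x_2 - 7/16.
  reduce S modulo (f_1, f_2, f_3, h_4):
  remainder -1067/864x_2^3 + 295/432x_2^2 + 811/432x_2 - 35/864 ≠ 0; add h_5 = -1067/864x_2^3 + 295/432x_2^2 + 811/432x_2 - 35/864 to the basis.

S(f_1,h_4): lcm = x_1x_2. S = 1/2x_1 - 11/9x_2^4 + 2/9x_2^3 + 17/9x_2^2 + 35/18x_2 + 1.
  reduce S modulo (f_1, f_2, f_3, h_4, h_5):
  remainder -4203/9409x_2^2 + 12330/9409x_2 + 16533/9409 ≠ 0; add h_6 = -4203/9409x_2^2 + 12330/9409x_2 + 16533/9409 to the basis.

S(f_1,h_5): lcm = x_1x_2^3. S = 2247/2134x_1x_2^2 + 1622/1067x_1x_2 - 35/1067x_1 + 1/2x_2^3 + x_2^2.
  reduce S modulo (f_1, f_2, f_3, h_4, h_5, h_6):
  remainder 2091735/996578x_2 + 2091735/996578 ≠ 0; add h_7 = 2091735/996578x_2 + 2091735/996578 to the basis.

The other S-polynomials (S(f_2,f_3), S(f_2,h_4), S(f_3,h_4), S(f_2,h_5), S(f_3,h_5), S(h_4,h_5), S(f_1,h_6), S(f_2,h_6), S(f_3,h_6), S(h_4,h_6), S(h_5,h_6), S(f_1,h_7), S(f_2,h_7), S(f_3,h_7), S(h_4,h_7), S(h_5,h_7), S(h_6,h_7)) all reduce to 0 modulo the current basis, so we have a Gröbner basis.
Inter-reduce: drop elements whose leading term is divisible by another's, tail-reduce, and make monic.
Reduced Gröbner basis: {x_1 - 1, x_2 + 1}.
Label its elements g_1 = x_1 - 1, g_2 = x_2 + 1.

Reduce p = -1/4x_1x_2^2 - x_1x_2 - 8x_1 + 5x_2^2 + 9x_2 + 45/4 modulo G:
  leading term x_1x_2^2: subtract (-1/4x_2^2)·g_1 from -1/4x_1x_2^2 - x_1x_2 - 8x_1 + 5x_2^2 + 9x_2 + 45/4 → -x_1x_2 - 8x_1 + 19/4x_2^2 + 9x_2 + 45/4
  leading term x_1x_2: subtract (-x_2)·g_1 from -x_1x_2 - 8x_1 + 19/4x_2^2 + 9x_2 + 45/4 → -8x_1 + 19/4x_2^2 + 8x_2 + 45/4
  leading term x_1: subtract (-8)·g_1 from -8x_1 + 19/4x_2^2 + 8x_2 + 45/4 → 19/4x_2^2 + 8x_2 + 13/4
  leading term x_2^2: subtract (19/4x_2)·g_2 from 19/4x_2^2 + 8x_2 + 13/4 → 13/4x_2 + 13/4
  leading term x_2: subtract (13/4)·g_2 from 13/4x_2 + 13/4 → 0
  normal form = 0.
Since the normal form is 0, p ∈ I.

-1/4x_1x_2^2 - x_1x_2 - 8x_1 + 5x_2^2 + 9x_2 + 45/4 lies in I (it reduces to 0).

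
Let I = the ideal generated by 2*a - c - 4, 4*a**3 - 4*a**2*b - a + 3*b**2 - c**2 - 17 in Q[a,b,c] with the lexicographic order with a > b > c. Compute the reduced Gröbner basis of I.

G = {a - 1/2*c - 2, b**2 - 1/3*b*c**2 - 8/3*b*c - 16/3*b + 1/6*c**3 + 5/3*c**2 + 47/6*c + 13/3}

f_1 = 2*a - c - 4, LT = a.
f_2 = 4*a**3 - 4*a**2*b - a + 3*b**2 - c**2 - 17, LT = a**3.

S(f_1,f_2): lcm = a**3. S = a**2*b - 1/2*a**2*c - 2*a**2 + 1/4*a - 3/4*b**2 + 1/4*c**2 + 17/4.
  leading term a**2*b: subtract (1/2*a*b)·f_1 from a**2*b - 1/2*a**2*c - 2*a**2 + 1/4*a - 3/4*b**2 + 1/4*c**2 + 17/4 → -1/2*a**2*c - 2*a**2 + 1/2*a*b*c + 2*a*b + 1/4*a - 3/4*b**2 + 1/4*c**2 + 17/4
  leading term a**2*c: subtract (-1/4*a*c)·f_1 from -1/2*a**2*c - 2*a**2 + 1/2*a*b*c + 2*a*b + 1/4*a - 3/4*b**2 + 1/4*c**2 + 17/4 → -2*a**2 + 1/2*a*b*c + 2*a*b - 1/4*a*c**2 - a*c + 1/4*a - 3/4*b**2 + 1/4*c**2 + 17/4
  leading term a**2: subtract (-a)·f_1 from -2*a**2 + 1/2*a*b*c + 2*a*b - 1/4*a*c**2 - a*c + 1/4*a - 3/4*b**2 + 1/4*c**2 + 17/4 → 1/2*a*b*c + 2*a*b - 1/4*a*c**2 - 2*a*c - 15/4*a - 3/4*b**2 + 1/4*c**2 + 17/4
  leading term a*b*c: subtract (1/4*b*c)·f_1 from 1/2*a*b*c + 2*a*b - 1/4*a*c**2 - 2*a*c - 15/4*a - 3/4*b**2 + 1/4*c**2 + 17/4 → 2*a*b - 1/4*a*c**2 - 2*a*c - 15/4*a - 3/4*b**2 + 1/4*b*c**2 + b*c + 1/4*c**2 + 17/4
  leading term a*b: subtract (b)·f_1 from 2*a*b - 1/4*a*c**2 - 2*a*c - 15/4*a - 3/4*b**2 + 1/4*b*c**2 + b*c + 1/4*c**2 + 17/4 → -1/4*a*c**2 - 2*a*c - 15/4*a - 3/4*b**2 + 1/4*b*c**2 + 2*b*c + 4*b + 1/4*c**2 + 17/4
  leading term a*c**2: subtract (-1/8*c**2)·f_1 from -1/4*a*c**2 - 2*a*c - 15/4*a - 3/4*b**2 + 1/4*b*c**2 + 2*b*c + 4*b + 1/4*c**2 + 17/4 → -2*a*c - 15/4*a - 3/4*b**2 + 1/4*b*c**2 + 2*b*c + 4*b - 1/8*c**3 - 1/4*c**2 + 17/4
  leading term a*c: subtract (-c)·f_1 from -2*a*c - 15/4*a - 3/4*b**2 + 1/4*b*c**2 + 2*b*c + 4*b - 1/8*c**3 - 1/4*c**2 + 17/4 → -15/4*a - 3/4*b**2 + 1/4*b*c**2 + 2*b*c + 4*b - 1/8*c**3 - 5/4*c**2 - 4*c + 17/4
  leading term a: subtract (-15/8)·f_1 from -15/4*a - 3/4*b**2 + 1/4*b*c**2 + 2*b*c + 4*b - 1/8*c**3 - 5/4*c**2 - 4*c + 17/4 → -3/4*b**2 + 1/4*b*c**2 + 2*b*c + 4*b - 1/8*c**3 - 5/4*c**2 - 47/8*c - 13/4
  leading term b**2: no divisor's leading term divides it; move -3/4*b**2 to the remainder.
  leading term b*c**2: no divisor's leading term divides it; move 1/4*b*c**2 to the remainder.
  leading term b*c: no divisor's leading term divides it; move 2*b*c to the remainder.
  leading term b: no divisor's leading term divides it; move 4*b to the remainder.
  leading term c**3: no divisor's leading term divides it; move -1/8*c**3 to the remainder.
  leading term c**2: no divisor's leading term divides it; move -5/4*c**2 to the remainder.
  leading term c: no divisor's leading term divides it; move -47/8*c to the remainder.
  leading term 1: no divisor's leading term divides it; move -13/4 to the remainder.
  remainder -3/4*b**2 + 1/4*b*c**2 + 2*b*c + 4*b - 1/8*c**3 - 5/4*c**2 - 47/8*c - 13/4 ≠ 0; add g_3 = -3/4*b**2 + 1/4*b*c**2 + 2*b*c + 4*b - 1/8*c**3 - 5/4*c**2 - 47/8*c - 13/4 to the basis.

The other S-polynomials (S(f_1,g_3), S(f_2,g_3)) all reduce to 0 modulo the current basis, so we have a Gröbner basis.
Inter-reduce: drop elements whose leading term is divisible by another's, tail-reduce, and make monic.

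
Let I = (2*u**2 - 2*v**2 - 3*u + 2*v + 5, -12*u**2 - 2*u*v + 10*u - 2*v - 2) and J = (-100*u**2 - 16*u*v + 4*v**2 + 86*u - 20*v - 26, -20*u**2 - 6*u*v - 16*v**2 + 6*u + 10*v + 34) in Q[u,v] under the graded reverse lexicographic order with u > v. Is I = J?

Since reduced Gröbner bases are canonical representatives of ideals under a given ordering, it suffices to compute and compare them.
Buchberger on the first generating set:
f_1 = 2*u**2 - 2*v**2 - 3*u + 2*v + 5, LT = u**2.
f_2 = -12*u**2 - 2*u*v + 10*u - 2*v - 2, LT = u**2.

S(f_1,f_2): lcm = u**2. S = -1/6*u*v - v**2 - 2/3*u + 5/6*v + 7/3.
  leading term u*v: no divisor's leading term divides it; move -1/6*u*v to the remainder.
  leading term v**2: no divisor's leading term divides it; move -v**2 to the remainder.
  leading term u: no divisor's leading term divides it; move -2/3*u to the remainder.
  leading term v: no divisor's leading term divides it; move 5/6*v to the remainder.
  leading term 1: no divisor's leading term divides it; move 7/3 to the remainder.
  remainder -1/6*u*v - v**2 - 2/3*u + 5/6*v + 7/3 ≠ 0; add g_3 = -1/6*u*v - v**2 - 2/3*u + 5/6*v + 7/3 to the basis.

S(f_1,g_3): lcm = u**2*v. S = -6*u*v**2 - v**3 - 4*u**2 + 7/2*u*v + v**2 + 14*u + 5/2*v.
  leading term u*v**2: subtract (36*v)·g_3 from -6*u*v**2 - v**3 - 4*u**2 + 7/2*u*v + v**2 + 14*u + 5/2*v → 35*v**3 - 4*u**2 + 55/2*u*v - 29*v**2 + 14*u - 163/2*v
  leading term v**3: no divisor's leading term divides it; move 35*v**3 to the remainder.
  leading term u**2: subtract (-2)·f_1 from -4*u**2 + 55/2*u*v - 29*v**2 + 14*u - 163/2*v → 55/2*u*v - 33*v**2 + 8*u - 155/2*v + 10
  leading term u*v: subtract (-165)·g_3 from 55/2*u*v - 33*v**2 + 8*u - 155/2*v + 10 → -198*v**2 - 102*u + 60*v + 395
  leading term v**2: no divisor's leading term divides it; move -198*v**2 to the remainder.
  leading term u: no divisor's leading term divides it; move -102*u to the remainder.
  leading term v: no divisor's leading term divides it; move 60*v to the remainder.
  leading term 1: no divisor's leading term divides it; move 395 to the remainder.
  remainder 35*v**3 - 198*v**2 - 102*u + 60*v + 395 ≠ 0; add g_4 = 35*v**3 - 198*v**2 - 102*u + 60*v + 395 to the basis.

The other S-polynomials (S(f_2,g_3), S(f_1,g_4), S(f_2,g_4), S(g_3,g_4)) all reduce to 0 modulo the current basis, so we have a Gröbner basis.
Inter-reduce: drop elements whose leading term is divisible by another's, tail-reduce, and make monic.
Reduced Gröbner basis: {v**3 - 198/35*v**2 - 102/35*u + 12/7*v + 79/7, u**2 - v**2 - 3/2*u + v + 5/2, u*v + 6*v**2 + 4*u - 5*v - 14}.

Buchberger on the second generating set:
h_1 = -100*u**2 - 16*u*v + 4*v**2 + 86*u - 20*v - 26, LT = u**2.
h_2 = -20*u**2 - 6*u*v - 16*v**2 + 6*u + 10*v + 34, LT = u**2.

S(h_1,h_2): lcm = u**2. S = -7/50*u*v - 21/25*v**2 - 14/25*u + 7/10*v + 49/25.
  leading term u*v: no divisor's leading term divides it; move -7/50*u*v to the remainder.
  leading term v**2: no divisor's leading term divides it; move -21/25*v**2 to the remainder.
  leading term u: no divisor's leading term divides it; move -14/25*u to the remainder.
  leading term v: no divisor's leading term divides it; move 7/10*v to the remainder.
  leading term 1: no divisor's leading term divides it; move 49/25 to the remainder.
  remainder -7/50*u*v - 21/25*v**2 - 14/25*u + 7/10*v + 49/25 ≠ 0; add k_3 = -7/50*u*v - 21/25*v**2 - 14/25*u + 7/10*v + 49/25 to the basis.

S(h_1,k_3): lcm = u**2*v. S = -146/25*u*v**2 - 1/25*v**3 - 4*u**2 + 207/50*u*v + 1/5*v**2 + 14*u + 13/50*v.
  leading term u*v**2: subtract (292/7*v)·k_3 from -146/25*u*v**2 - 1/25*v**3 - 4*u**2 + 207/50*u*v + 1/5*v**2 + 14*u + 13/50*v → 35*v**3 - 4*u**2 + 55/2*u*v - 29*v**2 + 14*u - 163/2*v
  leading term v**3: no divisor's leading term divides it; move 35*v**3 to the remainder.
  leading term u**2: subtract (1/25)·h_1 from -4*u**2 + 55/2*u*v - 29*v**2 + 14*u - 163/2*v → 1407/50*u*v - 729/25*v**2 + 264/25*u - 807/10*v + 26/25
  leading term u*v: subtract (-201)·k_3 from 1407/50*u*v - 729/25*v**2 + 264/25*u - 807/10*v + 26/25 → -198*v**2 - 102*u + 60*v + 395
  leading term v**2: no divisor's leading term divides it; move -198*v**2 to the remainder.
  leading term u: no divisor's leading term divides it; move -102*u to the remainder.
  leading term v: no divisor's leading term divides it; move 60*v to the remainder.
  leading term 1: no divisor's leading term divides it; move 395 to the remainder.
  remainder 35*v**3 - 198*v**2 - 102*u + 60*v + 395 ≠ 0; add k_4 = 35*v**3 - 198*v**2 - 102*u + 60*v + 395 to the basis.

The other S-polynomials (S(h_2,k_3), S(h_1,k_4), S(h_2,k_4), S(k_3,k_4)) all reduce to 0 modulo the current basis, so we have a Gröbner basis.
Inter-reduce: drop elements whose leading term is divisible by another's, tail-reduce, and make monic.
Reduced Gröbner basis: {v**3 - 198/35*v**2 - 102/35*u + 12/7*v + 79/7, u**2 - v**2 - 3/2*u + v + 5/2, u*v + 6*v**2 + 4*u - 5*v - 14}.

The two bases agree; hence the ideals are identical.

Yes, the ideals are equal.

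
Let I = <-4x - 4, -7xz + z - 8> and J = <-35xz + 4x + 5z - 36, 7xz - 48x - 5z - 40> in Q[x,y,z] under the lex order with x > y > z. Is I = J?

No, the ideals differ.

Two ideals are equal iff their reduced Gröbner bases coincide (the reduced basis is unique for a fixed ordering).
Buchberger on the first generating set:
f_1 = -4x - 4, LT = x.
f_2 = -7xz + z - 8, LT = xz.

S(f_1,f_2): lcm = xz. S = 8/7z - 8/7.
  reduce S modulo (f_1, f_2):
  remainder 8/7z - 8/7 ≠ 0; add g_3 = 8/7z - 8/7 to the basis.

The other S-polynomials (S(f_1,g_3), S(f_2,g_3)) all reduce to 0 modulo the current basis, so we have a Gröbner basis.
Inter-reduce: drop elements whose leading term is divisible by another's, tail-reduce, and make monic.
Reduced Gröbner basis: {x + 1, z - 1}.

Buchberger on the second generating set:
h_1 = -35xz + 4x + 5z - 36, LT = xz.
h_2 = 7xz - 48x - 5z - 40, LT = xz.

S(h_1,h_2): lcm = xz. S = 236/35x + 4/7z + 236/35.
  reduce S modulo (h_1, h_2):
  remainder 236/35x + 4/7z + 236/35 ≠ 0; add k_3 = 236/35x + 4/7z + 236/35 to the basis.

S(h_1,k_3): lcm = xz. S = -4/35x - 5/59z^2 - 8/7z + 36/35.
  reduce S modulo (h_1, h_2, k_3):
  remainder -5/59z^2 - 468/413z + 8/7 ≠ 0; add k_4 = -5/59z^2 - 468/413z + 8/7 to the basis.

The other S-polynomials (S(h_2,k_3), S(h_1,k_4), S(h_2,k_4), S(k_3,k_4)) all reduce to 0 modulo the current basis, so we have a Gröbner basis.
Inter-reduce: drop elements whose leading term is divisible by another's, tail-reduce, and make monic.
Reduced Gröbner basis: {x + 5/59z + 1, z^2 + 468/35z - 472/35}.

These differ, so the ideals are not equal.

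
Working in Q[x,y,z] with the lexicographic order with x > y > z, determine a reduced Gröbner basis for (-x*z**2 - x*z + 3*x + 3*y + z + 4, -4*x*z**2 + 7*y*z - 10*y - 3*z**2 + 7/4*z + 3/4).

f_1 = -x*z**2 - x*z + 3*x + 3*y + z + 4, LT = x*z**2.
f_2 = -4*x*z**2 + 7*y*z - 10*y - 3*z**2 + 7/4*z + 3/4, LT = x*z**2.

S(f_1,f_2): lcm = x*z**2. S = x*z - 3*x + 7/4*y*z - 11/2*y - 3/4*z**2 - 9/16*z - 61/16.
  leading term x*z: no divisor's leading term divides it; move x*z to the remainder.
  leading term x: no divisor's leading term divides it; move -3*x to the remainder.
  leading term y*z: no divisor's leading term divides it; move 7/4*y*z to the remainder.
  leading term y: no divisor's leading term divides it; move -11/2*y to the remainder.
  leading term z**2: no divisor's leading term divides it; move -3/4*z**2 to the remainder.
  leading term z: no divisor's leading term divides it; move -9/16*z to the remainder.
  leading term 1: no divisor's leading term divides it; move -61/16 to the remainder.
  remainder x*z - 3*x + 7/4*y*z - 11/2*y - 3/4*z**2 - 9/16*z - 61/16 ≠ 0; add g_3 = x*z - 3*x + 7/4*y*z - 11/2*y - 3/4*z**2 - 9/16*z - 61/16 to the basis.

S(f_1,g_3): lcm = x*z**2. S = 4*x*z - 3*x - 7/4*y*z**2 + 11/2*y*z - 3*y + 3/4*z**3 + 9/16*z**2 + 45/16*z - 4.
  leading term x*z: subtract (4)·g_3 from 4*x*z - 3*x - 7/4*y*z**2 + 11/2*y*z - 3*y + 3/4*z**3 + 9/16*z**2 + 45/16*z - 4 → 9*x - 7/4*y*z**2 - 3/2*y*z + 19*y + 3/4*z**3 + 57/16*z**2 + 81/16*z + 45/4
  leading term x: no divisor's leading term divides it; move 9*x to the remainder.
  leading term y*z**2: no divisor's leading term divides it; move -7/4*y*z**2 to the remainder.
  leading term y*z: no divisor's leading term divides it; move -3/2*y*z to the remainder.
  leading term y: no divisor's leading term divides it; move 19*y to the remainder.
  leading term z**3: no divisor's leading term divides it; move 3/4*z**3 to the remainder.
  leading term z**2: no divisor's leading term divides it; move 57/16*z**2 to the remainder.
  leading term z: no divisor's leading term divides it; move 81/16*z to the remainder.
  leading term 1: no divisor's leading term divides it; move 45/4 to the remainder.
  remainder 9*x - 7/4*y*z**2 - 3/2*y*z + 19*y + 3/4*z**3 + 57/16*z**2 + 81/16*z + 45/4 ≠ 0; add g_4 = 9*x - 7/4*y*z**2 - 3/2*y*z + 19*y + 3/4*z**3 + 57/16*z**2 + 81/16*z + 45/4 to the basis.

S(f_1,g_4): lcm = x*z**2. S = x*z - 3*x + 7/36*y*z**4 + 1/6*y*z**3 - 19/9*y*z**2 - 3*y - 1/12*z**5 - 19/48*z**4 - 9/16*z**3 - 5/4*z**2 - z - 4.
  leading term x*z: subtract (1)·g_3 from x*z - 3*x + 7/36*y*z**4 + 1/6*y*z**3 - 19/9*y*z**2 - 3*y - 1/12*z**5 - 19/48*z**4 - 9/16*z**3 - 5/4*z**2 - z - 4 → 7/36*y*z**4 + 1/6*y*z**3 - 19/9*y*z**2 - 7/4*y*z + 5/2*y - 1/12*z**5 - 19/48*z**4 - 9/16*z**3 - 1/2*z**2 - 7/16*z - 3/16
  leading term y*z**4: no divisor's leading term divides it; move 7/36*y*z**4 to the remainder.
  leading term y*z**3: no divisor's leading term divides it; move 1/6*y*z**3 to the remainder.
  leading term y*z**2: no divisor's leading term divides it; move -19/9*y*z**2 to the remainder.
  leading term y*z: no divisor's leading term divides it; move -7/4*y*z to the remainder.
  leading term y: no divisor's leading term divides it; move 5/2*y to the remainder.
  leading term z**5: no divisor's leading term divides it; move -1/12*z**5 to the remainder.
  leading term z**4: no divisor's leading term divides it; move -19/48*z**4 to the remainder.
  leading term z**3: no divisor's leading term divides it; move -9/16*z**3 to the remainder.
  leading term z**2: no divisor's leading term divides it; move -1/2*z**2 to the remainder.
  leading term z: no divisor's leading term divides it; move -7/16*z to the remainder.
  leading term 1: no divisor's leading term divides it; move -3/16 to the remainder.
  remainder 7/36*y*z**4 + 1/6*y*z**3 - 19/9*y*z**2 - 7/4*y*z + 5/2*y - 1/12*z**5 - 19/48*z**4 - 9/16*z**3 - 1/2*z**2 - 7/16*z - 3/16 ≠ 0; add g_5 = 7/36*y*z**4 + 1/6*y*z**3 - 19/9*y*z**2 - 7/4*y*z + 5/2*y - 1/12*z**5 - 19/48*z**4 - 9/16*z**3 - 1/2*z**2 - 7/16*z - 3/16 to the basis.

S(g_3,g_4): lcm = x*z. S = -3*x + 7/36*y*z**3 + 1/6*y*z**2 - 13/36*y*z - 11/2*y - 1/12*z**4 - 19/48*z**3 - 21/16*z**2 - 29/16*z - 61/16.
  leading term x: subtract (-1/3)·g_4 from -3*x + 7/36*y*z**3 + 1/6*y*z**2 - 13/36*y*z - 11/2*y - 1/12*z**4 - 19/48*z**3 - 21/16*z**2 - 29/16*z - 61/16 → 7/36*y*z**3 - 5/12*y*z**2 - 31/36*y*z + 5/6*y - 1/12*z**4 - 7/48*z**3 - 1/8*z**2 - 1/8*z - 1/16
  leading term y*z**3: no divisor's leading term divides it; move 7/36*y*z**3 to the remainder.
  leading term y*z**2: no divisor's leading term divides it; move -5/12*y*z**2 to the remainder.
  leading term y*z: no divisor's leading term divides it; move -31/36*y*z to the remainder.
  leading term y: no divisor's leading term divides it; move 5/6*y to the remainder.
  leading term z**4: no divisor's leading term divides it; move -1/12*z**4 to the remainder.
  leading term z**3: no divisor's leading term divides it; move -7/48*z**3 to the remainder.
  leading term z**2: no divisor's leading term divides it; move -1/8*z**2 to the remainder.
  leading term z: no divisor's leading term divides it; move -1/8*z to the remainder.
  leading term 1: no divisor's leading term divides it; move -1/16 to the remainder.
  remainder 7/36*y*z**3 - 5/12*y*z**2 - 31/36*y*z + 5/6*y - 1/12*z**4 - 7/48*z**3 - 1/8*z**2 - 1/8*z - 1/16 ≠ 0; add g_6 = 7/36*y*z**3 - 5/12*y*z**2 - 31/36*y*z + 5/6*y - 1/12*z**4 - 7/48*z**3 - 1/8*z**2 - 1/8*z - 1/16 to the basis.

The other S-polynomials (S(f_2,g_3), S(f_2,g_4), S(f_1,g_5), S(f_2,g_5), S(g_3,g_5), S(g_4,g_5), S(f_1,g_6), S(f_2,g_6), S(g_3,g_6), S(g_4,g_6), S(g_5,g_6)) all reduce to 0 modulo the current basis, so we have a Gröbner basis.
Inter-reduce: drop elements whose leading term is divisible by another's, tail-reduce, and make monic.

G = {x - 7/36*y*z**2 - 1/6*y*z + 19/9*y + 1/12*z**3 + 19/48*z**2 + 9/16*z + 5/4, y*z**3 - 15/7*y*z**2 - 31/7*y*z + 30/7*y - 3/7*z**4 - 3/4*z**3 - 9/14*z**2 - 9/14*z - 9/28}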